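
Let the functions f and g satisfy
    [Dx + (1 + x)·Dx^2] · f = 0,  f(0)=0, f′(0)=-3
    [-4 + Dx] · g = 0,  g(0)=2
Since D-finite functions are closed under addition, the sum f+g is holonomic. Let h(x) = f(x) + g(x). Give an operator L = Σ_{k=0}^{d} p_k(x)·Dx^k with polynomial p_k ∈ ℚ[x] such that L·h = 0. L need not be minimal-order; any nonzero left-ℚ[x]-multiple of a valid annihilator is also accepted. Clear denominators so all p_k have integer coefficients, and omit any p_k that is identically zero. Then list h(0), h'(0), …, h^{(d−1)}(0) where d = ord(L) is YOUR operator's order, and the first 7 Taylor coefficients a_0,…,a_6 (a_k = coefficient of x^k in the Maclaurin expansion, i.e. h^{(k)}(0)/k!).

L = (-24 - 16·x)·Dx + (-14 - 32·x - 16·x^2)·Dx^2 + (5 + 9·x + 4·x^2)·Dx^3  (order 3).
h: a_k = 2, 5, 35/2, 61/3, 265/12, 247/15, 1069/90, …
ICs: h(0) = 2, h′(0) = 5, h′′(0) = 35.

f: a_k = 0, -3, 3/2, -1, 3/4, -3/5, 1/2, …
g: a_k = 2, 8, 16, 64/3, 64/3, 256/15, 512/45, …
h₀=f+g: left-lcm gives L₀, ord ≤ 3.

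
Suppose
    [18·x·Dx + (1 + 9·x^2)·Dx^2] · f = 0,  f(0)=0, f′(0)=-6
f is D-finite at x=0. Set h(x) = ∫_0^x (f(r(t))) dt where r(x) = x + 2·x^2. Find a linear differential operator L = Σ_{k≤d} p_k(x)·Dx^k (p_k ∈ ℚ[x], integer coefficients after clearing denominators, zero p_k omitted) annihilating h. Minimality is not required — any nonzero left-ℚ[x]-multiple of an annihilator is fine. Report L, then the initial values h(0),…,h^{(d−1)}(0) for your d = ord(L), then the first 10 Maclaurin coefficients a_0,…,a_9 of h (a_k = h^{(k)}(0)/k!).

L = (-4 + 18·x + 144·x^2 + 432·x^3 + 432·x^4)·Dx^2 + (1 + 4·x + 9·x^2 + 72·x^3 + 180·x^4 + 144·x^5)·Dx^3  (order 3).
h: a_k = 0, 0, -3, -4, 9/2, 108/5, 99/5, -828/7, -11421/28, 108, …
ICs: h(0) = 0, h′(0) = 0, h′′(0) = -6.

f: a_k = 0, -6, 0, 18, 0, -486/5, 0, 4374/7, 0, -4374, …
f∘r: x↦r, Dx↦Dx/r' in L_f ⇒ L₀.
Integrate: L := L₀·Dx.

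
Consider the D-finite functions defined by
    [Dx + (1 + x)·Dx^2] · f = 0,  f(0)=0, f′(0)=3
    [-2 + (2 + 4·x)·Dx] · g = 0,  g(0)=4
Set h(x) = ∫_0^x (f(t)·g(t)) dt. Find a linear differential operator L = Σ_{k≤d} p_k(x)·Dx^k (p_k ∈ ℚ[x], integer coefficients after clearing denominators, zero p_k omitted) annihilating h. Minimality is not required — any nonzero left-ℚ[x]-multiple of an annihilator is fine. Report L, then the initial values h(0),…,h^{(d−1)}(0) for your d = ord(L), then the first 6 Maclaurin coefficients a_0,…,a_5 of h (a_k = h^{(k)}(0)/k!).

f: a_k = 0, 3, -3/2, 1, -3/4, 3/5, …
g: a_k = 4, 4, -2, 2, -5/2, 7/2, …
h₀=f·g: eliminate ⇒ L₀, order ≤ 2·1.
∫: right-multiply L₀ by Dx.
L = (2 + x)·Dx + (-1 - 2·x)·Dx^2 + (1 + 5·x + 8·x^2 + 4·x^3)·Dx^3  (order 3).
h: a_k = 0, 0, 6, 2, -2, 2, …
ICs: h(0) = 0, h′(0) = 0, h′′(0) = 12.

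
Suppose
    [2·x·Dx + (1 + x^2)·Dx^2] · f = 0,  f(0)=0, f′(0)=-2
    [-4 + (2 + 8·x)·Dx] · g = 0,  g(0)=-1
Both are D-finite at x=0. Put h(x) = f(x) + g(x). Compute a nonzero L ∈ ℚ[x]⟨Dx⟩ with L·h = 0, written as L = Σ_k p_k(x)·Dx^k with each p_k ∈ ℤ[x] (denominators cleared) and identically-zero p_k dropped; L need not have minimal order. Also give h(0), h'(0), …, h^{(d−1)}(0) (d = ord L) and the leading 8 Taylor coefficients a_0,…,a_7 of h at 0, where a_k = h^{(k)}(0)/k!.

f: a_k = 0, -2, 0, 2/3, 0, -2/5, 0, 2/7, …
g: a_k = -1, -2, 2, -4, 10, -28, 84, -264, …
L₀ := lclm(L_f,L_g); ord L₀ ≤ 2+1.
L = (-4 - 40·x + 12·x^2 + 24·x^3)·Dx + (-14 - 16·x - 50·x^2 + 48·x^3 + 84·x^4)·Dx^2 + (-2 - 6·x + 12·x^2 + 18·x^3 + 14·x^4 + 24·x^5)·Dx^3  (order 3).
h: a_k = -1, -4, 2, -10/3, 10, -142/5, 84, -1846/7, …
ICs: h(0) = -1, h′(0) = -4, h′′(0) = 4.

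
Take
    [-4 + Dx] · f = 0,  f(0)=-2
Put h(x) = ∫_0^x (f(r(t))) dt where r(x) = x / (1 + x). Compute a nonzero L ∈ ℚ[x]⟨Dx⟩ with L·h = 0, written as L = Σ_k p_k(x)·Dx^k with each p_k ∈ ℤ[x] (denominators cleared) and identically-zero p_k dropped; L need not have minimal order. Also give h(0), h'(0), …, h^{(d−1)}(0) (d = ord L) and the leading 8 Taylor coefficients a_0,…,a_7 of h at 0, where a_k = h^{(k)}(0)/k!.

L = -4·Dx + (1 + 2·x + x^2)·Dx^2  (order 2).
h: a_k = 0, -2, -4, -8/3, 2/3, 8/15, -28/45, 88/315, …
ICs: h(0) = 0, h′(0) = -2.

f: a_k = -2, -8, -16, -64/3, -64/3, -256/15, -512/45, -2048/315, …
L₀ from L_f via x↦r, Dx↦r'^{-1}Dx.
∫: right-multiply L₀ by Dx.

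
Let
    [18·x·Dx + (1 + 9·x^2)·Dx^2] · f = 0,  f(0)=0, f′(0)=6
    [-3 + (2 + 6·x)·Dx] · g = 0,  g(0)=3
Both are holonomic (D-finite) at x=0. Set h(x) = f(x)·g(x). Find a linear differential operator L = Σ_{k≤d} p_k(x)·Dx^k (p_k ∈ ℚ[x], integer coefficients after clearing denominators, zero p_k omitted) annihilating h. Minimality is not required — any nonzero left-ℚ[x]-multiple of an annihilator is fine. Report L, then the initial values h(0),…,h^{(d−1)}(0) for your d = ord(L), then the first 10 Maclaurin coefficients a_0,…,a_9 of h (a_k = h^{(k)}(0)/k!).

L = (27 - 108·x - 81·x^2) + (-12 + 36·x + 324·x^2 + 324·x^3)·Dx + (4 + 24·x + 72·x^2 + 216·x^3 + 324·x^4)·Dx^2  (order 2).
h: a_k = 0, 18, 27, -297/4, -405/8, 94527/320, 298161/640, -41231511/17920, -73266687/35840, 1556249517/114688, …
ICs: h(0) = 0, h′(0) = 18.

f: a_k = 0, 6, 0, -18, 0, 486/5, 0, -4374/7, 0, 4374, …
g: a_k = 3, 9/2, -27/8, 81/16, -1215/128, 5103/256, -45927/1024, 216513/2048, -8444007/32768, 42220035/65536, …
h₀=f·g: eliminate ⇒ L₀, order ≤ 2·1.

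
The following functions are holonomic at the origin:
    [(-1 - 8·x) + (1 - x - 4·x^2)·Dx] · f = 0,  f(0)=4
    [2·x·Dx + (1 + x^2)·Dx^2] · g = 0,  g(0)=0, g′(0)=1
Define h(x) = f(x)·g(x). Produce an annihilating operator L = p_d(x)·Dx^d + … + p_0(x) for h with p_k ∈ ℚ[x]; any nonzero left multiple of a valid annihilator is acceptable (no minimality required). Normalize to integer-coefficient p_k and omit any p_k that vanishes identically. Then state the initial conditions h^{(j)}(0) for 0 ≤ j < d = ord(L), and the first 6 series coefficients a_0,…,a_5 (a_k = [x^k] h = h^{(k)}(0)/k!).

f: a_k = 4, 4, 20, 36, 116, 260, …
g: a_k = 0, 1, 0, -1/3, 0, 1/5, …
Product ⇒ symmetric product L₀, ord ≤ 2.
L = (8 + 2·x + 24·x^2) + (2 + 14·x + 4·x^2 + 24·x^3)·Dx + (-1 + x + 3·x^2 + x^3 + 4·x^4)·Dx^2  (order 2).
h: a_k = 0, 4, 4, 56/3, 104/3, 1652/15, …
ICs: h(0) = 0, h′(0) = 4.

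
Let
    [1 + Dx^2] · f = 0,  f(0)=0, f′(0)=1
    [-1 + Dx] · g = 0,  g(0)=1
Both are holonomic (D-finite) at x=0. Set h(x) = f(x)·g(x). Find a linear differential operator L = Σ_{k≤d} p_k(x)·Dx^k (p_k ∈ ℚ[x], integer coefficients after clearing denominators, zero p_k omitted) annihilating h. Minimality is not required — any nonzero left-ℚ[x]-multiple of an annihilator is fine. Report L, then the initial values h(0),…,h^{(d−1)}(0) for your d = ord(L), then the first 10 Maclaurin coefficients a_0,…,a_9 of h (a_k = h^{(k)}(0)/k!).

L = 2 - 2·Dx + Dx^2  (order 2).
h: a_k = 0, 1, 1, 1/3, 0, -1/30, -1/90, -1/630, 0, 1/22680, …
ICs: h(0) = 0, h′(0) = 1.

f: a_k = 0, 1, 0, -1/6, 0, 1/120, 0, -1/5040, 0, 1/362880, …
g: a_k = 1, 1, 1/2, 1/6, 1/24, 1/120, 1/720, 1/5040, 1/40320, 1/362880, …
h₀=f·g: eliminate ⇒ L₀, order ≤ 2·1.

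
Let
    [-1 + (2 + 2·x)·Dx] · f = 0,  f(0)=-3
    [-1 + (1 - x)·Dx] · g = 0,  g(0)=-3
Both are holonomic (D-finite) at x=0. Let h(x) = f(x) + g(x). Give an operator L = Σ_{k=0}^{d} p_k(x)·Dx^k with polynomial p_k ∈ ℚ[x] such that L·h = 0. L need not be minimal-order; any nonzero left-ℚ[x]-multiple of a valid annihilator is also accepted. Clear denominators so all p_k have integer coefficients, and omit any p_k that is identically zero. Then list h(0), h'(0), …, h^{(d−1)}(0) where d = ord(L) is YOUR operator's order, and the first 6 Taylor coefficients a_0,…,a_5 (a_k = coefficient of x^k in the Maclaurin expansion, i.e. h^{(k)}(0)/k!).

f: a_k = -3, -3/2, 3/8, -3/16, 15/128, -21/256, …
g: a_k = -3, -3, -3, -3, -3, -3, …
Weyl lclm of L_f,L_g ⇒ L₀ (ord ≤ 2).
L = (5 + 3·x) + (-9 - 14·x - 9·x^2)·Dx + (2 + 6·x - 2·x^2 - 6·x^3)·Dx^2  (order 2).
h: a_k = -6, -9/2, -21/8, -51/16, -369/128, -789/256, …
ICs: h(0) = -6, h′(0) = -9/2.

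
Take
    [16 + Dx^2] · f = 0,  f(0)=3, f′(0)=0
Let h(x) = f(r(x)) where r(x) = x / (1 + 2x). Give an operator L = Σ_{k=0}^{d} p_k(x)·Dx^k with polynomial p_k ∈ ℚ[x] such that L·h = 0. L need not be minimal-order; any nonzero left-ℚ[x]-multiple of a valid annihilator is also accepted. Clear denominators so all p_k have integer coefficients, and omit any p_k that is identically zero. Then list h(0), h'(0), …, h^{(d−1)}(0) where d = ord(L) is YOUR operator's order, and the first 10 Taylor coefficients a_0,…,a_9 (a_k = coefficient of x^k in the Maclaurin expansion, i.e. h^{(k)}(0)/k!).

L = 16 + (4 + 24·x + 48·x^2 + 32·x^3)·Dx + (1 + 8·x + 24·x^2 + 32·x^3 + 16·x^4)·Dx^2  (order 2).
h: a_k = 3, 0, -24, 96, -256, 512, -9856/15, -1536/5, 602624/105, -2646016/105, …
ICs: h(0) = 3, h′(0) = 0.

f: a_k = 3, 0, -24, 0, 32, 0, -256/15, 0, 512/105, 0, …
h₀=f(r): pull back L_f along r ⇒ L₀.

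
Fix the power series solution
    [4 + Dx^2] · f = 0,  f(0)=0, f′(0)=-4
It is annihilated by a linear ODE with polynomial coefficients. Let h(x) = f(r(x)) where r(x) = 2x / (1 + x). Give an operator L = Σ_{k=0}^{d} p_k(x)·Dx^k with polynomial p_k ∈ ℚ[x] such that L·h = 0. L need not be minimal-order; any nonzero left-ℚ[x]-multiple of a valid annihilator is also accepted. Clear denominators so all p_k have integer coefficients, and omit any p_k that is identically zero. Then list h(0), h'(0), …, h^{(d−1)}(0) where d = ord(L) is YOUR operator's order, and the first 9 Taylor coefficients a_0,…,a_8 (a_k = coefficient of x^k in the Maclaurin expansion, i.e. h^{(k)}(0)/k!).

L = 16 + (2 + 6·x + 6·x^2 + 2·x^3)·Dx + (1 + 4·x + 6·x^2 + 4·x^3 + x^4)·Dx^2  (order 2).
h: a_k = 0, -8, 8, 40/3, -56, 1544/15, -120, 19688/315, 5032/45, …
ICs: h(0) = 0, h′(0) = -8.

f: a_k = 0, -4, 0, 8/3, 0, -8/15, 0, 16/315, 0, …
h₀=f(r): pull back L_f along r ⇒ L₀.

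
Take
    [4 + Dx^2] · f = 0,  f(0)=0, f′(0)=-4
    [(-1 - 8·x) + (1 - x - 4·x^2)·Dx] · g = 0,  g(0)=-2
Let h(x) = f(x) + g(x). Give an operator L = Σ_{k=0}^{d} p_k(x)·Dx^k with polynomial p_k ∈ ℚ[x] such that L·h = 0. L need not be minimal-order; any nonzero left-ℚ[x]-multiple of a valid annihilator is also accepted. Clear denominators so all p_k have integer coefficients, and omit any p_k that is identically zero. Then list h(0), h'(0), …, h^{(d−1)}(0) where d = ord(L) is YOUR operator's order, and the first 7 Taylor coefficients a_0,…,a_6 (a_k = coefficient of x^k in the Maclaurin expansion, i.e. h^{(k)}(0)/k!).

f: a_k = 0, -4, 0, 8/3, 0, -8/15, 0, …
g: a_k = -2, -2, -10, -18, -58, -130, -362, …
h₀=f+g: left-lcm gives L₀, ord ≤ 3.
L = (-116 - 1008·x - 968·x^2 - 2688·x^3 - 640·x^4 - 1024·x^5) + (28 + 4·x - 8·x^2 - 200·x^3 - 480·x^4 - 384·x^5 - 512·x^6)·Dx + (-29 - 252·x - 242·x^2 - 672·x^3 - 160·x^4 - 256·x^5)·Dx^2 + (7 + x - 2·x^2 - 50·x^3 - 120·x^4 - 96·x^5 - 128·x^6)·Dx^3  (order 3).
h: a_k = -2, -6, -10, -46/3, -58, -1958/15, -362, …
ICs: h(0) = -2, h′(0) = -6, h′′(0) = -20.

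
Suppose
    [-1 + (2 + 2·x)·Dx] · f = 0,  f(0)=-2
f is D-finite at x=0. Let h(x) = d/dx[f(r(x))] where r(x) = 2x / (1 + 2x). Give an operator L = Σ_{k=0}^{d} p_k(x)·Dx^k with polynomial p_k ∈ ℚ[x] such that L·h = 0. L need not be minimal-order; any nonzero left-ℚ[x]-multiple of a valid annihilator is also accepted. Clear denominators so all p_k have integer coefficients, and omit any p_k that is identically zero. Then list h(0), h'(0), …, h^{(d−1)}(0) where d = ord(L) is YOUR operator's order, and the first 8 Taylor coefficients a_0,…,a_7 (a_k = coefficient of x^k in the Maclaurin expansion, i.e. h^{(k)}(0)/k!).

f: a_k = -2, -1, 1/4, -1/8, 5/64, -7/128, 21/512, -33/1024, …
Change of var in L_f (x↦r) gives L₀.
h=h₀': d/dx-closure on L₀ ⇒ L.
L = (-5 - 16·x) + (-1 - 6·x - 8·x^2)·Dx  (order 1).
h: a_k = -2, 10, -39, 141, -1995/4, 7059/4, -50435/8, 182461/8, …
ICs: h(0) = -2.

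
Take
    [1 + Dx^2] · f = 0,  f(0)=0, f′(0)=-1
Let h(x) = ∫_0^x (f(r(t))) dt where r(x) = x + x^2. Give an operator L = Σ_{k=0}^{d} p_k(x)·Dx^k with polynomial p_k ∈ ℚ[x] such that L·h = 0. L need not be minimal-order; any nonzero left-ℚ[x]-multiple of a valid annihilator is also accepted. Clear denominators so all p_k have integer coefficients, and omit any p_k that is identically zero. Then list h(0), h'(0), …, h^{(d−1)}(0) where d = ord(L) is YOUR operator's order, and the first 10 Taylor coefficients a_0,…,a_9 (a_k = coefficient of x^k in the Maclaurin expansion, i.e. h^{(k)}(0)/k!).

f: a_k = 0, -1, 0, 1/6, 0, -1/120, 0, 1/5040, 0, -1/362880, …
Substitute x→r, Dx→(1/r')Dx; clear ⇒ L₀.
h=∫h₀ ⇒ L = L₀·Dx.
L = (1 + 6·x + 12·x^2 + 8·x^3)·Dx - 2·Dx^2 + (1 + 2·x)·Dx^3  (order 3).
h: a_k = 0, 0, -1/2, -1/3, 1/24, 1/10, 59/720, 1/56, -419/40320, -59/6480, …
ICs: h(0) = 0, h′(0) = 0, h′′(0) = -1.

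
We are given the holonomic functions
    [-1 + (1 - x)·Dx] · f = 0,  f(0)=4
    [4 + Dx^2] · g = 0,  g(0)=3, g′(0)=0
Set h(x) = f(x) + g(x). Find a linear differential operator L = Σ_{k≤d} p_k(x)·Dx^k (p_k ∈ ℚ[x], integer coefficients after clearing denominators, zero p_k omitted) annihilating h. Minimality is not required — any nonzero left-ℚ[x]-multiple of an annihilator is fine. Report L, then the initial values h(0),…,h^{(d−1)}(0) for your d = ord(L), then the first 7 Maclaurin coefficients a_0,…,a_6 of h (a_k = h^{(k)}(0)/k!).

f: a_k = 4, 4, 4, 4, 4, 4, 4, …
g: a_k = 3, 0, -6, 0, 2, 0, -4/15, …
f+g: L₀ = lclm(L_f,L_g), ord ≤ 1+2.
L = (20 - 16·x + 8·x^2) + (-12 + 28·x - 24·x^2 + 8·x^3)·Dx + (5 - 4·x + 2·x^2)·Dx^2 + (-3 + 7·x - 6·x^2 + 2·x^3)·Dx^3  (order 3).
h: a_k = 7, 4, -2, 4, 6, 4, 56/15, …
ICs: h(0) = 7, h′(0) = 4, h′′(0) = -4.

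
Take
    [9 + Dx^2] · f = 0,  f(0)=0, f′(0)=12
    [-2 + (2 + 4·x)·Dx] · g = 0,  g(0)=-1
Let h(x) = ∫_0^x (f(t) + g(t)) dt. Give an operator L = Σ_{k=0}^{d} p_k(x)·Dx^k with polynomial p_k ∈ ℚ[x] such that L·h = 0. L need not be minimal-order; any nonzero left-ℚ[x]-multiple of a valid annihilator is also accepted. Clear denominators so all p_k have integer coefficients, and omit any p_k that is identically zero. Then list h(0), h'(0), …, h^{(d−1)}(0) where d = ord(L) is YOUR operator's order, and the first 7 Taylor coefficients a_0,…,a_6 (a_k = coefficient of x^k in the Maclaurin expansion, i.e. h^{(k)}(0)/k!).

L = (-54 - 162·x - 162·x^2)·Dx + (36 + 234·x + 486·x^2 + 324·x^3)·Dx^2 + (-6 - 18·x - 18·x^2)·Dx^3 + (4 + 26·x + 54·x^2 + 36·x^3)·Dx^4  (order 4).
h: a_k = 0, -1, 11/2, 1/6, -37/8, 1/8, 289/240, …
ICs: h(0) = 0, h′(0) = -1, h′′(0) = 11, h′′′(0) = 1.

f: a_k = 0, 12, 0, -18, 0, 81/10, 0, …
g: a_k = -1, -1, 1/2, -1/2, 5/8, -7/8, 21/16, …
L₀ := lclm(L_f,L_g); ord L₀ ≤ 2+1.
h=∫h₀ ⇒ L = L₀·Dx.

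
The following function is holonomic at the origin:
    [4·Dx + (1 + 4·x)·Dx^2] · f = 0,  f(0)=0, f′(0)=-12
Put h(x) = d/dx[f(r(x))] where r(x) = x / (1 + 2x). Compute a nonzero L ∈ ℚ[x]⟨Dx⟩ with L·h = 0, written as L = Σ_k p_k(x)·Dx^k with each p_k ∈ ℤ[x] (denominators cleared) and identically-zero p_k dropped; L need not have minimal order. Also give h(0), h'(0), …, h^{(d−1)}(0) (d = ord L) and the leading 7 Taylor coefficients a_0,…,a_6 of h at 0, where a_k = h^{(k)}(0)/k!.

L = (8 + 24·x) + (1 + 8·x + 12·x^2)·Dx  (order 1).
h: a_k = -12, 96, -624, 3840, -23232, 139776, -839424, …
ICs: h(0) = -12.

f: a_k = 0, -12, 24, -64, 192, -3072/5, 2048, …
Substitute x→r, Dx→(1/r')Dx; clear ⇒ L₀.
Differentiate: ansatz ord ≤ ord L₀ ⇒ L.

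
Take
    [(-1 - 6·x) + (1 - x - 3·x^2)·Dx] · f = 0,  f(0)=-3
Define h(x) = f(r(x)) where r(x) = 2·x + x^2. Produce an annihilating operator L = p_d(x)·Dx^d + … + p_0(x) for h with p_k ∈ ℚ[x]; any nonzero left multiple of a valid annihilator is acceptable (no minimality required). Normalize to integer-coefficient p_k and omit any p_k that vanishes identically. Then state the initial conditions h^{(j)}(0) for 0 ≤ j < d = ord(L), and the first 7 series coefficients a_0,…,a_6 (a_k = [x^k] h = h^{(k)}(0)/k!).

L = (2 + 26·x + 36·x^2 + 12·x^3) + (-1 + 2·x + 13·x^2 + 12·x^3 + 3·x^4)·Dx  (order 1).
h: a_k = -3, -6, -51, -216, -1176, -5790, -29613, …
ICs: h(0) = -3.

f: a_k = -3, -3, -12, -21, -57, -120, -291, …
f∘r: x↦r, Dx↦Dx/r' in L_f ⇒ L₀.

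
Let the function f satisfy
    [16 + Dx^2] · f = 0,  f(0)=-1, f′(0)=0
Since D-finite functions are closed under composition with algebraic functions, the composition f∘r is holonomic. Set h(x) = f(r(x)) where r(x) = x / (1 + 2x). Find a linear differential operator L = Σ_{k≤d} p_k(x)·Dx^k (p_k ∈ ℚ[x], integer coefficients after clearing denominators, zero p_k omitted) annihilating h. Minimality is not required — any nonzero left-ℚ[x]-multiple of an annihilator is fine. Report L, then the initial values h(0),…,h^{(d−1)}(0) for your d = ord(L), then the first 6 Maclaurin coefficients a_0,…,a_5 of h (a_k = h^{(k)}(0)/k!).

f: a_k = -1, 0, 8, 0, -32/3, 0, …
f∘r: x↦r, Dx↦Dx/r' in L_f ⇒ L₀.
L = 16 + (4 + 24·x + 48·x^2 + 32·x^3)·Dx + (1 + 8·x + 24·x^2 + 32·x^3 + 16·x^4)·Dx^2  (order 2).
h: a_k = -1, 0, 8, -32, 256/3, -512/3, …
ICs: h(0) = -1, h′(0) = 0.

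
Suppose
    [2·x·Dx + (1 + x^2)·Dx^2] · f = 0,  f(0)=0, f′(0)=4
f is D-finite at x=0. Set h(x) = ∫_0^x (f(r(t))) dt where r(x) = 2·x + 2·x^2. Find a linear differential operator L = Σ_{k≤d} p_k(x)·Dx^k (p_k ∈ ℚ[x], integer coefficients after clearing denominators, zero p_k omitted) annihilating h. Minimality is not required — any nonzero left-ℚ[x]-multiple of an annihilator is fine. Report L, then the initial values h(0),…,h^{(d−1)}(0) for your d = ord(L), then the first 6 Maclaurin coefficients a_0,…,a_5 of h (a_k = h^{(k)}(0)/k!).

L = (-2 + 8·x + 32·x^2 + 48·x^3 + 24·x^4)·Dx^2 + (1 + 2·x + 4·x^2 + 16·x^3 + 20·x^4 + 8·x^5)·Dx^3  (order 3).
h: a_k = 0, 0, 4, 8/3, -8/3, -32/5, …
ICs: h(0) = 0, h′(0) = 0, h′′(0) = 8.

f: a_k = 0, 4, 0, -4/3, 0, 4/5, …
Change of var in L_f (x↦r) gives L₀.
Integrate: L := L₀·Dx.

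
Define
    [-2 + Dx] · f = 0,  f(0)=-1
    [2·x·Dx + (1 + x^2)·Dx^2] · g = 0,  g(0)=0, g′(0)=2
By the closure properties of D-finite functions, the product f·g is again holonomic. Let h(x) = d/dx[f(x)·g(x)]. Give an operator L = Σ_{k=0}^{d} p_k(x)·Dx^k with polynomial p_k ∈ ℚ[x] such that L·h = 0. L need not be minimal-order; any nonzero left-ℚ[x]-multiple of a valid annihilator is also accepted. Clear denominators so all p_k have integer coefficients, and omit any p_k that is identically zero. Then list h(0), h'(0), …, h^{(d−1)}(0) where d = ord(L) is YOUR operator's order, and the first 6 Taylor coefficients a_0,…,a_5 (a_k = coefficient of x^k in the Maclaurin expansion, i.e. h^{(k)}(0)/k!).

L = (2 - 8·x + 14·x^2 - 8·x^3 + 4·x^4) + (-3 + 6·x - 11·x^2 + 6·x^3 - 4·x^4)·Dx + (1 - x + 2·x^2 - x^3 + x^4)·Dx^2  (order 2).
h: a_k = -2, -8, -10, -16/3, -2, -8/3, …
ICs: h(0) = -2, h′(0) = -8.

f: a_k = -1, -2, -2, -4/3, -2/3, -4/15, …
g: a_k = 0, 2, 0, -2/3, 0, 2/5, …
h₀=f·g: eliminate ⇒ L₀, order ≤ 1·2.
h=h₀': d/dx-closure on L₀ ⇒ L.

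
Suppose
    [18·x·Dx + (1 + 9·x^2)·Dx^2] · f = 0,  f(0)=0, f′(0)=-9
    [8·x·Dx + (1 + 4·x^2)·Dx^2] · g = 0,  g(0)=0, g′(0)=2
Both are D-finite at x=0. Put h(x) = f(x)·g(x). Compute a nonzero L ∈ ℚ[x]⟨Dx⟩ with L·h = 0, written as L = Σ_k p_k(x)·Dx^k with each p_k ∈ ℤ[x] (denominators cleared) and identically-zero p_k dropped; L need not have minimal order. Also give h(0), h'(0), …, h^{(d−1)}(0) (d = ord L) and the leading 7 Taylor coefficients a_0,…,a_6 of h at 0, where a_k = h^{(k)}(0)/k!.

L = (-864·x - 18720·x^3 - 82944·x^5 + 134784·x^7 + 1119744·x^9)·Dx + (-52 - 3036·x^2 - 33696·x^4 - 72576·x^6 + 471744·x^8 + 1679616·x^10)·Dx^2 + (-104·x - 2072·x^3 - 11232·x^5 + 13968·x^7 + 269568·x^9 + 559872·x^11)·Dx^3 + (-1 - 26·x^2 - 205·x^4 + 7380·x^8 + 33696·x^10 + 46656·x^12)·Dx^4  (order 4).
h: a_k = 0, 0, -18, 0, 78, 0, -2106/5, …
ICs: h(0) = 0, h′(0) = 0, h′′(0) = -36, h′′′(0) = 0.

f: a_k = 0, -9, 0, 27, 0, -729/5, 0, …
g: a_k = 0, 2, 0, -8/3, 0, 32/5, 0, …
L₀ := L_f ⊗_s L_g (sym. prod.), ord ≤ 4.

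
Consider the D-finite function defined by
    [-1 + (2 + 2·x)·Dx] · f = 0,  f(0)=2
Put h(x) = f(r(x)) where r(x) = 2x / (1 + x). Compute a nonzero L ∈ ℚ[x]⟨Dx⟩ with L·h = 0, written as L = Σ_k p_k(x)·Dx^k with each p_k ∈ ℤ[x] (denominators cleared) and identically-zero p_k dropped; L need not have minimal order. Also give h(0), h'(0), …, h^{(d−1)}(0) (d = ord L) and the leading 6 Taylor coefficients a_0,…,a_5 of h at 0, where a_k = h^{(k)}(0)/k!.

f: a_k = 2, 1, -1/4, 1/8, -5/64, 7/128, …
L₀ from L_f via x↦r, Dx↦r'^{-1}Dx.
L = -1 + (1 + 4·x + 3·x^2)·Dx  (order 1).
h: a_k = 2, 2, -3, 5, -37/4, 75/4, …
ICs: h(0) = 2.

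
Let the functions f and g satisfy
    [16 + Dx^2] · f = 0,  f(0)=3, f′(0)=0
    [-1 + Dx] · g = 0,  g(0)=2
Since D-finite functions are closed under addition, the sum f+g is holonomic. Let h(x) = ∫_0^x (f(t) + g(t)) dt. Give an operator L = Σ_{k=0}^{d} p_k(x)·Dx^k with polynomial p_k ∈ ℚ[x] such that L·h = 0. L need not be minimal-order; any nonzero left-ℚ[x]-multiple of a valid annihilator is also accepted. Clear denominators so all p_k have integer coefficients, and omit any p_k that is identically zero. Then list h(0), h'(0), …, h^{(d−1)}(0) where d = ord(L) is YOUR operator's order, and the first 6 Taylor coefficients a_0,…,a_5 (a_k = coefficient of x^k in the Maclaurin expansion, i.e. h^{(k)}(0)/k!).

f: a_k = 3, 0, -24, 0, 32, 0, …
g: a_k = 2, 2, 1, 1/3, 1/12, 1/60, …
L₀ := lclm(L_f,L_g); ord L₀ ≤ 2+1.
∫: right-multiply L₀ by Dx.
L = -16·Dx + 16·Dx^2 - Dx^3 + Dx^4  (order 4).
h: a_k = 0, 5, 1, -23/3, 1/12, 77/12, …
ICs: h(0) = 0, h′(0) = 5, h′′(0) = 2, h′′′(0) = -46.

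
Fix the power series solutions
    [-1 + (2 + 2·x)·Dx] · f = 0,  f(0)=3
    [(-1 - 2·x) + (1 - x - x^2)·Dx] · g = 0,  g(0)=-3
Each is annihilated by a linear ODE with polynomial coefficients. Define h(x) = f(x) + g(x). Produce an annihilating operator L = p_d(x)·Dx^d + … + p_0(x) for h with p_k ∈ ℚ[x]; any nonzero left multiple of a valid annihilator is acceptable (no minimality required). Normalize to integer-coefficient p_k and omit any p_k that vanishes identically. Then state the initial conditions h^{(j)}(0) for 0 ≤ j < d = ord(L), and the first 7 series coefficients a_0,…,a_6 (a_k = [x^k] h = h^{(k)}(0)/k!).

f: a_k = 3, 3/2, -3/8, 3/16, -15/128, 21/256, -63/1024, …
g: a_k = -3, -3, -6, -9, -15, -24, -39, …
f+g: L₀ = lclm(L_f,L_g), ord ≤ 1+1.
L = (9 + 21·x + 21·x^2 + 10·x^3) + (-17 - 54·x - 87·x^2 - 74·x^3 - 25·x^4)·Dx + (2 + 14·x + 6·x^2 - 30·x^3 - 34·x^4 - 10·x^5)·Dx^2  (order 2).
h: a_k = 0, -3/2, -51/8, -141/16, -1935/128, -6123/256, -39999/1024, …
ICs: h(0) = 0, h′(0) = -3/2.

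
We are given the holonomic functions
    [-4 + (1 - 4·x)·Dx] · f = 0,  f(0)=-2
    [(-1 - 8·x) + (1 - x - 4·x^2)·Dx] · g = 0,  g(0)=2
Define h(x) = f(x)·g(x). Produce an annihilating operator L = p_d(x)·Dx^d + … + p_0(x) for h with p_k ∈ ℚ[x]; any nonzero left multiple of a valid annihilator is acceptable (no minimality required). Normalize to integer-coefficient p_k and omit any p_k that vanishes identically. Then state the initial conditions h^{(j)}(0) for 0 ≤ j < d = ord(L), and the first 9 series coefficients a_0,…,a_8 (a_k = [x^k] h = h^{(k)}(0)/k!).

f: a_k = -2, -8, -32, -128, -512, -2048, -8192, -32768, -131072, …
g: a_k = 2, 2, 10, 18, 58, 130, 362, 882, 2330, …
f·g: L₀ = L_f ⊗_s L_g, ord ≤ 1·1.
L = (-5 + 48·x^2) + (1 - 5·x + 16·x^3)·Dx  (order 1).
h: a_k = -4, -20, -100, -436, -1860, -7700, -31524, -127860, -516100, …
ICs: h(0) = -4.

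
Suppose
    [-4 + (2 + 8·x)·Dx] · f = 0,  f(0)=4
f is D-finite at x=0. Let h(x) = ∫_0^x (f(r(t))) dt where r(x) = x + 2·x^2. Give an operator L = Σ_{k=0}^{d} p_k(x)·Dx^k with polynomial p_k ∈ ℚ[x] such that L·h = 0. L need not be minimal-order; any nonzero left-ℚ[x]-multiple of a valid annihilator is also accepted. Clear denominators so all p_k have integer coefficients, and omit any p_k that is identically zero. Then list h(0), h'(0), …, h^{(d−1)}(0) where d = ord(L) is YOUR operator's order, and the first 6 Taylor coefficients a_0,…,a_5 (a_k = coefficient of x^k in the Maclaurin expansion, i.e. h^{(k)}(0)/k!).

L = (-2 - 8·x)·Dx + (1 + 4·x + 8·x^2)·Dx^2  (order 2).
h: a_k = 0, 4, 4, 8/3, -4, 24/5, …
ICs: h(0) = 0, h′(0) = 4.

f: a_k = 4, 8, -8, 16, -40, 112, …
Substitute x→r, Dx→(1/r')Dx; clear ⇒ L₀.
Integrate: L := L₀·Dx.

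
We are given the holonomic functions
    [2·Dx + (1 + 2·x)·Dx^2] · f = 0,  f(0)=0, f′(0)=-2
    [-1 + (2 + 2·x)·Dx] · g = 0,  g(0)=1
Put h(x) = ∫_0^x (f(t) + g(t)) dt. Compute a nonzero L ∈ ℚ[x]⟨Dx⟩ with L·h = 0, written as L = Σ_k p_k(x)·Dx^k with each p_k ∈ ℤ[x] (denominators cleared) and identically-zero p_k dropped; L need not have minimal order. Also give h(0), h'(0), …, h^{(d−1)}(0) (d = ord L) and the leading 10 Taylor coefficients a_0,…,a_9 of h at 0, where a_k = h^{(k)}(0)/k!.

f: a_k = 0, -2, 2, -8/3, 4, -32/5, 32/3, -128/7, 32, -512/9, …
g: a_k = 1, 1/2, -1/8, 1/16, -5/128, 7/256, -21/1024, 33/2048, -429/32768, 715/65536, …
h₀=f+g: left-lcm gives L₀, ord ≤ 3.
h=∫h₀ ⇒ L = L₀·Dx.
L = (10 + 4·x)·Dx^2 + (29 + 52·x + 20·x^2)·Dx^3 + (6 + 22·x + 24·x^2 + 8·x^3)·Dx^4  (order 4).
h: a_k = 0, 1, -3/4, 5/8, -125/192, 507/640, -2719/2560, 32705/21504, -261913/114688, 1048147/294912, …
ICs: h(0) = 0, h′(0) = 1, h′′(0) = -3/2, h′′′(0) = 15/4.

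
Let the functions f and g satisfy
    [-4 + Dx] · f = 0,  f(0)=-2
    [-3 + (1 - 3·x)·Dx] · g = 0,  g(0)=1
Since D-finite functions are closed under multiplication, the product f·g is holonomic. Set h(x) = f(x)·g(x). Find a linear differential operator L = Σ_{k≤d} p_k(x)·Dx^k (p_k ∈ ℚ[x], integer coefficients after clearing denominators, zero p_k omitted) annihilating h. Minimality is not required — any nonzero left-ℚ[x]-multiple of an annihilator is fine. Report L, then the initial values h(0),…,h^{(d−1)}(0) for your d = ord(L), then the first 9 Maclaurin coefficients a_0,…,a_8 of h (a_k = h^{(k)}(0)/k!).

L = (7 - 12·x) + (-1 + 3·x)·Dx  (order 1).
h: a_k = -2, -14, -58, -586/3, -1822/3, -27586/15, -248786/45, -5226554/315, -2240098/45, …
ICs: h(0) = -2.

f: a_k = -2, -8, -16, -64/3, -64/3, -256/15, -512/45, -2048/315, -1024/315, …
g: a_k = 1, 3, 9, 27, 81, 243, 729, 2187, 6561, …
f·g: L₀ = L_f ⊗_s L_g, ord ≤ 1·1.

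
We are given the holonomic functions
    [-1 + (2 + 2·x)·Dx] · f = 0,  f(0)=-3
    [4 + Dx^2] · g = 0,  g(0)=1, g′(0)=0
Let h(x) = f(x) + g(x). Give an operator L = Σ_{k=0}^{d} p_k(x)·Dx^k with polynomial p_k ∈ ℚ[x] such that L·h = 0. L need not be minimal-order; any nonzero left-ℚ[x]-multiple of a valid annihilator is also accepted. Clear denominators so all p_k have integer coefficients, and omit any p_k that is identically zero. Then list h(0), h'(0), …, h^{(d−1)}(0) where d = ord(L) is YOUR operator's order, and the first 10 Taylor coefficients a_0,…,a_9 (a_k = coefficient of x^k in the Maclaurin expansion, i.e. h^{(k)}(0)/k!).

f: a_k = -3, -3/2, 3/8, -3/16, 15/128, -21/256, 63/1024, -99/2048, 1287/32768, -2145/65536, …
g: a_k = 1, 0, -2, 0, 2/3, 0, -4/45, 0, 2/315, 0, …
h₀=f+g: left-lcm gives L₀, ord ≤ 3.
L = (-76 - 128·x - 64·x^2) + (120 + 376·x + 384·x^2 + 128·x^3)·Dx + (-19 - 32·x - 16·x^2)·Dx^2 + (30 + 94·x + 96·x^2 + 32·x^3)·Dx^3  (order 3).
h: a_k = -2, -3/2, -13/8, -3/16, 301/384, -21/256, -1261/46080, -99/2048, 470941/10321920, -2145/65536, …
ICs: h(0) = -2, h′(0) = -3/2, h′′(0) = -13/4.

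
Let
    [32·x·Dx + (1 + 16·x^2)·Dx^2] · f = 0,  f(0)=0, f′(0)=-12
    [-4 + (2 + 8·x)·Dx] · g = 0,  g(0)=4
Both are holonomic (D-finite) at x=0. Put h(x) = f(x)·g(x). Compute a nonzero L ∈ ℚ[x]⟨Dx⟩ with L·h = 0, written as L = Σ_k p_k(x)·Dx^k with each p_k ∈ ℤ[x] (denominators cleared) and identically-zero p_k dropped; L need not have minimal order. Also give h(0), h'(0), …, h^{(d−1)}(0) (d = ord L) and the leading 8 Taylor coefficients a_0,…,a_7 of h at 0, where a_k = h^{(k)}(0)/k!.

f: a_k = 0, -12, 0, 64, 0, -3072/5, 0, 49152/7, …
g: a_k = 4, 8, -8, 16, -40, 112, -336, 1056, …
L₀ := L_f ⊗_s L_g (sym. prod.), ord ≤ 2.
L = (12 - 64·x - 64·x^2) + (-4 + 16·x + 192·x^2 + 256·x^3)·Dx + (1 + 8·x + 32·x^2 + 128·x^3 + 256·x^4)·Dx^2  (order 2).
h: a_k = 0, -48, -96, 352, 320, -12448/5, -26176/5, 1206592/35, …
ICs: h(0) = 0, h′(0) = -48.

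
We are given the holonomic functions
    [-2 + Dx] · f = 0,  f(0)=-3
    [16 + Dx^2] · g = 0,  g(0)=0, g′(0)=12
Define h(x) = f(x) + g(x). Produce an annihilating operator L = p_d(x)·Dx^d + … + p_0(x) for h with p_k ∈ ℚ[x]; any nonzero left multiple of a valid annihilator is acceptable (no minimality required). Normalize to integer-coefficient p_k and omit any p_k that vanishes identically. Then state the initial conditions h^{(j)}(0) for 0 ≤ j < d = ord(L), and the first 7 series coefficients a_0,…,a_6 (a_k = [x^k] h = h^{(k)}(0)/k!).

f: a_k = -3, -6, -6, -4, -2, -4/5, -4/15, …
g: a_k = 0, 12, 0, -32, 0, 128/5, 0, …
Sum ⇒ L₀ = lclm(L_f,L_g) in ℚ(x)⟨Dx⟩.
L = -32 + 16·Dx - 2·Dx^2 + Dx^3  (order 3).
h: a_k = -3, 6, -6, -36, -2, 124/5, -4/15, …
ICs: h(0) = -3, h′(0) = 6, h′′(0) = -12.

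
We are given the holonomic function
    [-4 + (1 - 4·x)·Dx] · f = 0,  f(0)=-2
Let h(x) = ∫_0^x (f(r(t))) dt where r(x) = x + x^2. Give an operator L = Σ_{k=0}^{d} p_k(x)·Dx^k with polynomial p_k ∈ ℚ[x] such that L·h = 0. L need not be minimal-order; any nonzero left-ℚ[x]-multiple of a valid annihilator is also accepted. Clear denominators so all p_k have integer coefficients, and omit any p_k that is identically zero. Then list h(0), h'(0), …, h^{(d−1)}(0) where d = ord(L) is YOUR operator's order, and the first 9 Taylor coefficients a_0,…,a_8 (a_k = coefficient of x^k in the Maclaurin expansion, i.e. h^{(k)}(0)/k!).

f: a_k = -2, -8, -32, -128, -512, -2048, -8192, -32768, -131072, …
L₀ from L_f via x↦r, Dx↦r'^{-1}Dx.
Integrate: L := L₀·Dx.
L = (4 + 8·x)·Dx + (-1 + 4·x + 4·x^2)·Dx^2  (order 2).
h: a_k = 0, -2, -4, -40/3, -48, -928/5, -2240/3, -21632/7, -13056, …
ICs: h(0) = 0, h′(0) = -2.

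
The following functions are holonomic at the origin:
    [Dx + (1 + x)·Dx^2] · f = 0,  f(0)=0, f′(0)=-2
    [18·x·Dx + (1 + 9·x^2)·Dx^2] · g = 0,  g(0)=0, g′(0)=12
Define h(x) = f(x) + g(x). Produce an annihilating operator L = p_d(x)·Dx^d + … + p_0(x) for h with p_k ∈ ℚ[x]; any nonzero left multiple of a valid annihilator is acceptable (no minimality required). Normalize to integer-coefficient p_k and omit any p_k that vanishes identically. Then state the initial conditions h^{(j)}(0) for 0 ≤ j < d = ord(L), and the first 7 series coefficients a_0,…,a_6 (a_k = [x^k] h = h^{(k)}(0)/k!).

L = (-18 - 54·x + 486·x^2 + 162·x^3)·Dx + (-20 - 36·x + 432·x^2 + 972·x^3 + 324·x^4)·Dx^2 + (-1 + 17·x + 18·x^2 + 162·x^3 + 243·x^4 + 81·x^5)·Dx^3  (order 3).
h: a_k = 0, 10, 1, -110/3, 1/2, 194, 1/3, …
ICs: h(0) = 0, h′(0) = 10, h′′(0) = 2.

f: a_k = 0, -2, 1, -2/3, 1/2, -2/5, 1/3, …
g: a_k = 0, 12, 0, -36, 0, 972/5, 0, …
h₀=f+g: left-lcm gives L₀, ord ≤ 4.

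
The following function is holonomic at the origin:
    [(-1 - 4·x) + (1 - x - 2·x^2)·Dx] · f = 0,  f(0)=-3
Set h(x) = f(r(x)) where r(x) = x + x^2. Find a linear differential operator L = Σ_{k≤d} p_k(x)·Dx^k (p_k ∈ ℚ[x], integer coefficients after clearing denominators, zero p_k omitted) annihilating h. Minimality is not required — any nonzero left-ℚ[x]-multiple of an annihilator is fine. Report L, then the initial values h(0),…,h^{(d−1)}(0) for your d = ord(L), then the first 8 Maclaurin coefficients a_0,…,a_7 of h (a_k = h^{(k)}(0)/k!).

f: a_k = -3, -3, -9, -15, -33, -63, -129, -255, …
Substitute x→r, Dx→(1/r')Dx; clear ⇒ L₀.
L = (1 + 6·x + 12·x^2 + 8·x^3) + (-1 + x + 3·x^2 + 4·x^3 + 2·x^4)·Dx  (order 1).
h: a_k = -3, -3, -12, -33, -87, -240, -657, -1791, …
ICs: h(0) = -3.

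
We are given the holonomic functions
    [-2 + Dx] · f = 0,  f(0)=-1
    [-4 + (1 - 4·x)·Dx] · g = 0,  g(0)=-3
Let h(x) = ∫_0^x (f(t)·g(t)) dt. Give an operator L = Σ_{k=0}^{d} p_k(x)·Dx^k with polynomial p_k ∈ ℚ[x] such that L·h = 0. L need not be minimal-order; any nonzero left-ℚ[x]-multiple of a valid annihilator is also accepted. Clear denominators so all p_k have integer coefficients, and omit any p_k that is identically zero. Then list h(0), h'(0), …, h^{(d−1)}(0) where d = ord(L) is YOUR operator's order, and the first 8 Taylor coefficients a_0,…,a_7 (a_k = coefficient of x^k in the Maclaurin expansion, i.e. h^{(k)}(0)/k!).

f: a_k = -1, -2, -2, -4/3, -2/3, -4/15, -4/45, -8/315, …
g: a_k = -3, -12, -48, -192, -768, -3072, -12288, -49152, …
h₀=f·g: eliminate ⇒ L₀, order ≤ 1·1.
Integrate: L := L₀·Dx.
L = (6 - 8·x)·Dx + (-1 + 4·x)·Dx^2  (order 2).
h: a_k = 0, 3, 9, 26, 79, 1266/5, 12662/15, 303892/105, …
ICs: h(0) = 0, h′(0) = 3.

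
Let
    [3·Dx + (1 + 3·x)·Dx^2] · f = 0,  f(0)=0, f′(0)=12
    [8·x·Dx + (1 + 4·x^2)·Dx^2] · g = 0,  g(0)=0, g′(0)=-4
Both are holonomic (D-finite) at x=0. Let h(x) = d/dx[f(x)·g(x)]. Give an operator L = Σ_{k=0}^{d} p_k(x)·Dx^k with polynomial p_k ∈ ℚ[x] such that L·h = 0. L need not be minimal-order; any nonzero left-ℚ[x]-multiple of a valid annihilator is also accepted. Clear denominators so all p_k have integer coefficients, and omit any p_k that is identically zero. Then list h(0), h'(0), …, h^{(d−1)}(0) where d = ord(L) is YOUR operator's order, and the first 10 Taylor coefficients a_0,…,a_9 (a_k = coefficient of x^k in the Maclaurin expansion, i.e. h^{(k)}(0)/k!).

f: a_k = 0, 12, -18, 36, -81, 972/5, -486, 8748/7, -6561/2, 8748, …
g: a_k = 0, -4, 0, 16/3, 0, -64/5, 0, 256/7, 0, -1024/9, …
f·g: L₀ = L_f ⊗_s L_g, ord ≤ 2·2.
h₀' ⇒ L via d/dx closure of L₀.
L = (1632 + 8496·x + 23040·x^2 + 110016·x^3 + 207360·x^4 + 269568·x^5 + 82944·x^7) + (418 + 6672·x + 44112·x^2 + 151488·x^3 + 393984·x^4 + 642816·x^5 + 725760·x^6 + 82944·x^7 + 290304·x^8)·Dx + (204 + 1844·x + 12096·x^2 + 47408·x^3 + 122880·x^4 + 240192·x^5 + 331776·x^6 + 361728·x^7 + 82944·x^8 + 165888·x^9)·Dx^2 + (25 + 246·x + 1217·x^2 + 4128·x^3 + 10624·x^4 + 22080·x^5 + 34272·x^6 + 41472·x^7 + 43776·x^8 + 13824·x^9 + 20736·x^10)·Dx^3  (order 3).
h: a_k = 0, -96, 216, -320, 1140, -22176/5, 60984/5, -31872, 3436182/35, -32407136/105, …
ICs: h(0) = 0, h′(0) = -96, h′′(0) = 432.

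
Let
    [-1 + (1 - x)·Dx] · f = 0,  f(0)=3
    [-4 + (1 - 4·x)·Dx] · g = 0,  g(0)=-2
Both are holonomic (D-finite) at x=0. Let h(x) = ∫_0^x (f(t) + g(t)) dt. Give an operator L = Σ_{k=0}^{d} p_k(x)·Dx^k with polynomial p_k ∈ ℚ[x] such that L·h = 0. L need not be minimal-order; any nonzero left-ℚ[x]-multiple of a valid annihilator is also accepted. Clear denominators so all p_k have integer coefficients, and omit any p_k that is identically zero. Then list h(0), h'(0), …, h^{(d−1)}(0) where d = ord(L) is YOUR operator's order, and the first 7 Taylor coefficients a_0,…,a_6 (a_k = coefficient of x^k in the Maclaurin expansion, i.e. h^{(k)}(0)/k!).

f: a_k = 3, 3, 3, 3, 3, 3, 3, …
g: a_k = -2, -8, -32, -128, -512, -2048, -8192, …
h₀=f+g: left-lcm gives L₀, ord ≤ 2.
∫: right-multiply L₀ by Dx.
L = -8·Dx + (10 - 16·x)·Dx^2 + (-1 + 5·x - 4·x^2)·Dx^3  (order 3).
h: a_k = 0, 1, -5/2, -29/3, -125/4, -509/5, -2045/6, …
ICs: h(0) = 0, h′(0) = 1, h′′(0) = -5.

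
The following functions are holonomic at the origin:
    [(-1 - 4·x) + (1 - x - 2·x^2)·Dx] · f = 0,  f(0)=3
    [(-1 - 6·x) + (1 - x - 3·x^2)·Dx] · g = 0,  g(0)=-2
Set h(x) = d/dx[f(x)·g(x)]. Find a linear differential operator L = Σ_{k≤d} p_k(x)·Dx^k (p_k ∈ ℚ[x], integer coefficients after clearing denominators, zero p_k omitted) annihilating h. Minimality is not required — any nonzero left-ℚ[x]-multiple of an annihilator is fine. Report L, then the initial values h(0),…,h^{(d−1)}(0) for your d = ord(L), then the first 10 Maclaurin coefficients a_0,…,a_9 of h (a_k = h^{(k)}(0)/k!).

L = (16 + 18·x - 36·x^2 - 368·x^3 - 132·x^4 + 900·x^5 + 720·x^6) + (-2 - 4·x + 39·x^2 + 16·x^3 - 160·x^4 - 69·x^5 + 210·x^6 + 144·x^7)·Dx  (order 1).
h: a_k = -12, -96, -342, -1296, -3960, -12132, -34356, -96000, -258930, -688680, …
ICs: h(0) = -12.

f: a_k = 3, 3, 9, 15, 33, 63, 129, 255, 513, 1023, …
g: a_k = -2, -2, -8, -14, -38, -80, -194, -434, -1016, -2318, …
Sym-product of L_f,L_g gives L₀ (≤ ord 1).
h=h₀': d/dx-closure on L₀ ⇒ L.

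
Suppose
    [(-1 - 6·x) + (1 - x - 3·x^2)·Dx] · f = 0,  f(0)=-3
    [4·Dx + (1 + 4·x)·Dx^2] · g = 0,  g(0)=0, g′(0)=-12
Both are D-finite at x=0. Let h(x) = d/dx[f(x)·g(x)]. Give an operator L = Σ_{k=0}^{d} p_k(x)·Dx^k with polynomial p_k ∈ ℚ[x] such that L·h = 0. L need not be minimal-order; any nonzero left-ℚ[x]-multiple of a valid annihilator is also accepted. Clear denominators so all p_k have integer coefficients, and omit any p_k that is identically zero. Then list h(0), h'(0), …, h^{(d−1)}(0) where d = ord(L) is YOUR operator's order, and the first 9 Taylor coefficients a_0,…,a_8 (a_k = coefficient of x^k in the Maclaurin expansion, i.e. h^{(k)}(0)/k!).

L = (218 + 1080·x + 2592·x^2) + (-1 + 142·x + 1224·x^2 + 2016·x^3)·Dx + (-5 - 39·x - 37·x^2 + 228·x^3 + 288·x^4)·Dx^2  (order 2).
h: a_k = 36, -72, 792, -1680, 11076, -155664/5, 788268/5, -18696288/35, 82825272/35, …
ICs: h(0) = 36, h′(0) = -72.

f: a_k = -3, -3, -12, -21, -57, -120, -291, -651, -1524, …
g: a_k = 0, -12, 24, -64, 192, -3072/5, 2048, -49152/7, 24576, …
Sym-product of L_f,L_g gives L₀ (≤ ord 2).
Differentiate: ansatz ord ≤ ord L₀ ⇒ L.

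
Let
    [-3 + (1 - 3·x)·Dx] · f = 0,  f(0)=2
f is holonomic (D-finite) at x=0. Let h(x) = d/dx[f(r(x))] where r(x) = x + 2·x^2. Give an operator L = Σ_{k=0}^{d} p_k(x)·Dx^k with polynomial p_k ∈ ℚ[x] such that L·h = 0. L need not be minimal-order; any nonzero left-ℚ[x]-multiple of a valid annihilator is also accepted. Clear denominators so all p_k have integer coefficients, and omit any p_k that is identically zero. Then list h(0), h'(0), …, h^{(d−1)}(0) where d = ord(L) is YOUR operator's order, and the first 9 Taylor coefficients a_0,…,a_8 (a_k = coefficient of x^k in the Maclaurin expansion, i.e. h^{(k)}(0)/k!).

f: a_k = 2, 6, 18, 54, 162, 486, 1458, 4374, 13122, …
h₀=f(r): pull back L_f along r ⇒ L₀.
Differentiate: ansatz ord ≤ ord L₀ ⇒ L.
L = (10 + 36·x + 72·x^2) + (-1 - x + 18·x^2 + 24·x^3)·Dx  (order 1).
h: a_k = 6, 60, 378, 2232, 12150, 63828, 325458, 1626480, 8000046, …
ICs: h(0) = 6.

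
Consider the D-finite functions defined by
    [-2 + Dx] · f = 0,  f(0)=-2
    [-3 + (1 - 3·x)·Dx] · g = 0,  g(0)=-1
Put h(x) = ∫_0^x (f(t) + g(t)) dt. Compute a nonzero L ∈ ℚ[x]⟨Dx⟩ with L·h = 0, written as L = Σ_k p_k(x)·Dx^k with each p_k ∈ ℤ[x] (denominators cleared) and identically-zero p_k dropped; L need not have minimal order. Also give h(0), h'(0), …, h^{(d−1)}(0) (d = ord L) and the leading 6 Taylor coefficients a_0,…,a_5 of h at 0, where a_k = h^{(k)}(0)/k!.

L = (24 + 36·x)·Dx + (-14 - 24·x + 36·x^2)·Dx^2 + (1 + 3·x - 18·x^2)·Dx^3  (order 3).
h: a_k = 0, -3, -7/2, -13/3, -89/12, -247/15, …
ICs: h(0) = 0, h′(0) = -3, h′′(0) = -7.

f: a_k = -2, -4, -4, -8/3, -4/3, -8/15, …
g: a_k = -1, -3, -9, -27, -81, -243, …
Weyl lclm of L_f,L_g ⇒ L₀ (ord ≤ 2).
Integrate: L := L₀·Dx.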